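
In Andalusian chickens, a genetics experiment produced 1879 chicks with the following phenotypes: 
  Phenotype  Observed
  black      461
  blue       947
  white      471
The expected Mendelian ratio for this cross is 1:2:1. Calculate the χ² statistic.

Total ratio parts = 4. Expected numbers out of 1879:
  black: 1879 × 1/4 = 469.75
  blue: 1879 × 2/4 = 939.5
  white: 1879 × 1/4 = 469.75
χ² = Σ (O − E)² / E
  black: (461 − 469.75)² / 469.75 = 0.1630
  blue: (947 − 939.5)² / 939.5 = 0.0599
  white: (471 − 469.75)² / 469.75 = 0.0033
χ² = 0.1630 + 0.0599 + 0.0033 = 0.2262 ≈ 0.226

0.226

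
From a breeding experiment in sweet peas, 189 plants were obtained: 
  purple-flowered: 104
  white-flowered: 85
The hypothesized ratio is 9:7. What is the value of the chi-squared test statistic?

0.115

The 9:7 ratio has 16 parts, so with N = 189 the expected counts are:
  purple-flowered: 189 × 9/16 = 106.3125
  white-flowered: 189 × 7/16 = 82.6875
χ² = Σ (O − E)² / E
  purple-flowered: (104 − 106.3125)² / 106.3125 = 0.0503
  white-flowered: (85 − 82.6875)² / 82.6875 = 0.0647
χ² = 0.0503 + 0.0647 = 0.115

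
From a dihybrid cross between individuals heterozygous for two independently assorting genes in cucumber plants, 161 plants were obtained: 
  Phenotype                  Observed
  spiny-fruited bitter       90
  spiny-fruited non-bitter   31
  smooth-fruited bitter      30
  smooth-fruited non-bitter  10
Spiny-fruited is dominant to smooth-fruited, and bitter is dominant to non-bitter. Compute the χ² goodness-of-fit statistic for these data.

A dihybrid F₂ with independent assortment and complete dominance at both loci gives a 9:3:3:1 phenotypic ratio.
Under the 9:3:3:1 hypothesis (Σ ratio = 16, N = 161):
  spiny-fruited bitter: 161 × 9/16 = 90.5625
  spiny-fruited non-bitter: 161 × 3/16 = 30.1875
  smooth-fruited bitter: 161 × 3/16 = 30.1875
  smooth-fruited non-bitter: 161 × 1/16 = 10.0625
χ² = Σ (O − E)² / E
  spiny-fruited bitter: (90 − 90.5625)² / 90.5625 = 0.0035
  spiny-fruited non-bitter: (31 − 30.1875)² / 30.1875 = 0.0219
  smooth-fruited bitter: (30 − 30.1875)² / 30.1875 = 0.0012
  smooth-fruited non-bitter: (10 − 10.0625)² / 10.0625 = 0.0004
χ² = 0.0035 + 0.0219 + 0.0012 + 0.0004 = 0.027

0.027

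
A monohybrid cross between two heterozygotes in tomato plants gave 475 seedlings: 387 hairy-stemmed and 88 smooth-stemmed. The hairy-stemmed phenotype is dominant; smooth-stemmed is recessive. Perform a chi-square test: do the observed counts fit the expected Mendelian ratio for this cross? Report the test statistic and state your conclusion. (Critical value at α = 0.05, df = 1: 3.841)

10.617; not consistent

For a monohybrid cross between heterozygotes with complete dominance, the expected phenotypic ratio is 3:1.
The 3:1 ratio has 4 parts, so with N = 475 the expected counts are:
  hairy-stemmed: 475 × 3/4 = 356.25
  smooth-stemmed: 475 × 1/4 = 118.75
χ² = Σ (O − E)² / E
  hairy-stemmed: (387 − 356.25)² / 356.25 = 2.6542
  smooth-stemmed: (88 − 118.75)² / 118.75 = 7.9626
χ² = 2.6542 + 7.9626 = 10.6168 ≈ 10.617
Degrees of freedom = 2 − 1 = 1; critical value at α = 0.05 is 3.841.
Since 10.617 > 3.841, we reject the null hypothesis — the data do not fit the 3:1 ratio.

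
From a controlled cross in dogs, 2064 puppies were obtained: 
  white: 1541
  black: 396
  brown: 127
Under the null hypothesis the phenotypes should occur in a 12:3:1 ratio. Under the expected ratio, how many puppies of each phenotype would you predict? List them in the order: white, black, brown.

Expected counts for N = 2064 under a 12:3:1 ratio (total parts = 16):
  white: 2064 × 12/16 = 1548
  black: 2064 × 3/16 = 387
  brown: 2064 × 1/16 = 129

1548, 387, 129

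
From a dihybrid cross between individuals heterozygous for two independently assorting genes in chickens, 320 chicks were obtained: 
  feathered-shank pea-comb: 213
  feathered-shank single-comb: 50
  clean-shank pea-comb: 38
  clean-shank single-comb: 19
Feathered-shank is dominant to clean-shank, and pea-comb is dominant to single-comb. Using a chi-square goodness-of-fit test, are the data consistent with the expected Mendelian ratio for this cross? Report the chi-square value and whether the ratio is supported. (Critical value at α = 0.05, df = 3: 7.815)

15.833; not consistent

A dihybrid F₂ with independent assortment and complete dominance at both loci gives a 9:3:3:1 phenotypic ratio.
The 9:3:3:1 ratio has 16 parts, so with N = 320 the expected counts are:
  feathered-shank pea-comb: 320 × 9/16 = 180
  feathered-shank single-comb: 320 × 3/16 = 60
  clean-shank pea-comb: 320 × 3/16 = 60
  clean-shank single-comb: 320 × 1/16 = 20
χ² = Σ (O − E)² / E
  feathered-shank pea-comb: (213 − 180)² / 180 = 6.0500
  feathered-shank single-comb: (50 − 60)² / 60 = 1.6667
  clean-shank pea-comb: (38 − 60)² / 60 = 8.0667
  clean-shank single-comb: (19 − 20)² / 20 = 0.0500
χ² = 6.0500 + 1.6667 + 8.0667 + 0.0500 = 15.8334 ≈ 15.833
Degrees of freedom = 4 − 1 = 3; critical value at α = 0.05 is 7.815.
Since 15.833 > 7.815, we reject the null hypothesis — the data do not fit the 9:3:3:1 ratio.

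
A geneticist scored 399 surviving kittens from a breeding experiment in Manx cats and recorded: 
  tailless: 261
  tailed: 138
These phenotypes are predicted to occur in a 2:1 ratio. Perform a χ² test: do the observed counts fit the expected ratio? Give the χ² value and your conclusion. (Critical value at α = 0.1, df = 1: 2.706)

0.282; consistent

Total ratio parts = 3. Expected numbers out of 399:
  tailless: 399 × 2/3 = 266
  tailed: 399 × 1/3 = 133
χ² = Σ (O − E)² / E
  tailless: (261 − 266)² / 266 = 0.0940
  tailed: (138 − 133)² / 133 = 0.1880
χ² = 0.0940 + 0.1880 = 0.282
Degrees of freedom = 2 − 1 = 1; critical value at α = 0.1 is 2.706.
Since 0.282 < 2.706, we fail to reject the null hypothesis — the data are consistent with the 2:1 ratio.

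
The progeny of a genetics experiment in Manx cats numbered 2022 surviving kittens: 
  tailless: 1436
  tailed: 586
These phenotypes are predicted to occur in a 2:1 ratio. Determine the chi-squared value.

17.234

Under the 2:1 hypothesis (Σ ratio = 3, N = 2022):
  tailless: 2022 × 2/3 = 1348
  tailed: 2022 × 1/3 = 674
χ² = Σ (O − E)² / E
  tailless: (1436 − 1348)² / 1348 = 5.7448
  tailed: (586 − 674)² / 674 = 11.4896
χ² = 5.7448 + 11.4896 = 17.2344 ≈ 17.234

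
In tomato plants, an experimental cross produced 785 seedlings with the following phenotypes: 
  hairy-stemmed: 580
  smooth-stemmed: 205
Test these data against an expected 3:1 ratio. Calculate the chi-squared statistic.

The 3:1 ratio has 4 parts, so with N = 785 the expected counts are:
  hairy-stemmed: 785 × 3/4 = 588.75
  smooth-stemmed: 785 × 1/4 = 196.25
χ² = Σ (O − E)² / E
  hairy-stemmed: (580 − 588.75)² / 588.75 = 0.1300
  smooth-stemmed: (205 − 196.25)² / 196.25 = 0.3901
χ² = 0.1300 + 0.3901 = 0.5201 ≈ 0.520

0.520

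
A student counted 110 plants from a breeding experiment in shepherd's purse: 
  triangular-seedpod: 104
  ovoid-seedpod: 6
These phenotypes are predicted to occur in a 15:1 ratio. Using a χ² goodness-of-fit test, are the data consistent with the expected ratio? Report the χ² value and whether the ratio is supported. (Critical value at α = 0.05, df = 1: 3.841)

0.119; consistent

Expected counts for N = 110 under a 15:1 ratio (total parts = 16):
  triangular-seedpod: 110 × 15/16 = 103.125
  ovoid-seedpod: 110 × 1/16 = 6.875
χ² = Σ (O − E)² / E
  triangular-seedpod: (104 − 103.125)² / 103.125 = 0.0074
  ovoid-seedpod: (6 − 6.875)² / 6.875 = 0.1114
χ² = 0.0074 + 0.1114 = 0.1188 ≈ 0.119
Degrees of freedom = 2 − 1 = 1; critical value at α = 0.05 is 3.841.
Since 0.119 < 3.841, we fail to reject the null hypothesis — the data are consistent with the 15:1 ratio.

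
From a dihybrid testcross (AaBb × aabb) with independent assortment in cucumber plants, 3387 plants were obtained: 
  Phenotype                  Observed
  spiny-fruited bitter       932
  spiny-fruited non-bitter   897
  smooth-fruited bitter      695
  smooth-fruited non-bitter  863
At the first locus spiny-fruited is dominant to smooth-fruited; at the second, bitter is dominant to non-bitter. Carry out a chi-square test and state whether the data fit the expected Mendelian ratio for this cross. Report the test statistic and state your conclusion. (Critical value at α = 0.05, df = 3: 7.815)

A dihybrid testcross with independent assortment gives a 1:1:1:1 ratio.
Total ratio parts = 4. Expected numbers out of 3387:
  spiny-fruited bitter: 3387 × 1/4 = 846.75
  spiny-fruited non-bitter: 3387 × 1/4 = 846.75
  smooth-fruited bitter: 3387 × 1/4 = 846.75
  smooth-fruited non-bitter: 3387 × 1/4 = 846.75
χ² = Σ (O − E)² / E
  spiny-fruited bitter: (932 − 846.75)² / 846.75 = 8.5829
  spiny-fruited non-bitter: (897 − 846.75)² / 846.75 = 2.9821
  smooth-fruited bitter: (695 − 846.75)² / 846.75 = 27.1958
  smooth-fruited non-bitter: (863 − 846.75)² / 846.75 = 0.3119
χ² = 8.5829 + 2.9821 + 27.1958 + 0.3119 = 39.0727 ≈ 39.073
Degrees of freedom = 4 − 1 = 3; critical value at α = 0.05 is 7.815.
Since 39.073 > 7.815, we reject the null hypothesis — the data do not fit the 1:1:1:1 ratio.

39.073; not consistent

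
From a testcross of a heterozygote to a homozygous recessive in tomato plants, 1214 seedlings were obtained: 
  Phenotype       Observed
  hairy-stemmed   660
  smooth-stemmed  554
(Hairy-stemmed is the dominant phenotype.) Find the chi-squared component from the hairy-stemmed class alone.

4.628

A testcross of a heterozygote (Aa × aa) gives a 1:1 phenotypic ratio.
Expected counts for N = 1214 under a 1:1 ratio (total parts = 2):
  hairy-stemmed: 1214 × 1/2 = 607
  smooth-stemmed: 1214 × 1/2 = 607
Contribution of hairy-stemmed: (660 − 607)² / 607 = 4.6277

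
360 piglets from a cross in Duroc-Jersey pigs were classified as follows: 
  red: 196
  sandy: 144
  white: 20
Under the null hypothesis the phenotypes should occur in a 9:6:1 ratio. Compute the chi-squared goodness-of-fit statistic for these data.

Under the 9:6:1 hypothesis (Σ ratio = 16, N = 360):
  red: 360 × 9/16 = 202.5
  sandy: 360 × 6/16 = 135
  white: 360 × 1/16 = 22.5
χ² = Σ (O − E)² / E
  red: (196 − 202.5)² / 202.5 = 0.2086
  sandy: (144 − 135)² / 135 = 0.6000
  white: (20 − 22.5)² / 22.5 = 0.2778
χ² = 0.2086 + 0.6000 + 0.2778 = 1.0864 ≈ 1.086

1.086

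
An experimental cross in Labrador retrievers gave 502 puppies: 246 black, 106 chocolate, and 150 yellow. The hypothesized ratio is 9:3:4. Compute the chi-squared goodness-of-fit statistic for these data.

Total ratio parts = 16. Expected numbers out of 502:
  black: 502 × 9/16 = 282.375
  chocolate: 502 × 3/16 = 94.125
  yellow: 502 × 4/16 = 125.5
χ² = Σ (O − E)² / E
  black: (246 − 282.375)² / 282.375 = 4.6858
  chocolate: (106 − 94.125)² / 94.125 = 1.4982
  yellow: (150 − 125.5)² / 125.5 = 4.7829
χ² = 4.6858 + 1.4982 + 4.7829 = 10.9669 ≈ 10.967

10.967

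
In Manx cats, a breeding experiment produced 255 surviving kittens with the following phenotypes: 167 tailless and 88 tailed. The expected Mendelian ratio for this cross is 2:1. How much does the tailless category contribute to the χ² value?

0.053

Total ratio parts = 3. Expected numbers out of 255:
  tailless: 255 × 2/3 = 170
  tailed: 255 × 1/3 = 85
Contribution of tailless: (167 − 170)² / 170 = 0.0529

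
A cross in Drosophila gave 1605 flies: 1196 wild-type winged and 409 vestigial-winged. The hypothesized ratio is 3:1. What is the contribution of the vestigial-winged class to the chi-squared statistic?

Under the 3:1 hypothesis (Σ ratio = 4, N = 1605):
  wild-type winged: 1605 × 3/4 = 1203.75
  vestigial-winged: 1605 × 1/4 = 401.25
Contribution of vestigial-winged: (409 − 401.25)² / 401.25 = 0.1497

0.150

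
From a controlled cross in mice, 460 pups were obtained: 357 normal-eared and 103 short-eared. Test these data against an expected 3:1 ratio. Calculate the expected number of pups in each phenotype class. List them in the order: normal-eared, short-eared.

345, 115

Under the 3:1 hypothesis (Σ ratio = 4, N = 460):
  normal-eared: 460 × 3/4 = 345
  short-eared: 460 × 1/4 = 115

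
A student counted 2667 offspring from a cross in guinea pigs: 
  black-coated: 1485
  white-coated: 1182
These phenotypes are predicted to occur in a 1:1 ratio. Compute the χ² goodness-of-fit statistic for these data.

34.424

The 1:1 ratio has 2 parts, so with N = 2667 the expected counts are:
  black-coated: 2667 × 1/2 = 1333.5
  white-coated: 2667 × 1/2 = 1333.5
χ² = Σ (O − E)² / E
  black-coated: (1485 − 1333.5)² / 1333.5 = 17.2120
  white-coated: (1182 − 1333.5)² / 1333.5 = 17.2120
χ² = 17.2120 + 17.2120 = 34.424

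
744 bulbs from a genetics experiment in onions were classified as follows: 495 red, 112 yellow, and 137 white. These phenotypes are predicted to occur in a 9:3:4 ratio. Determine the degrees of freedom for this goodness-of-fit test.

A goodness-of-fit test with 3 phenotype classes has df = 3 − 1 = 2.

2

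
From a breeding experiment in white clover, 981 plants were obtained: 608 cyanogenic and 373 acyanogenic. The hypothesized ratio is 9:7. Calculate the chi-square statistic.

Total ratio parts = 16. Expected numbers out of 981:
  cyanogenic: 981 × 9/16 = 551.8125
  acyanogenic: 981 × 7/16 = 429.1875
χ² = Σ (O − E)² / E
  cyanogenic: (608 − 551.8125)² / 551.8125 = 5.7212
  acyanogenic: (373 − 429.1875)² / 429.1875 = 7.3558
χ² = 5.7212 + 7.3558 = 13.077

13.077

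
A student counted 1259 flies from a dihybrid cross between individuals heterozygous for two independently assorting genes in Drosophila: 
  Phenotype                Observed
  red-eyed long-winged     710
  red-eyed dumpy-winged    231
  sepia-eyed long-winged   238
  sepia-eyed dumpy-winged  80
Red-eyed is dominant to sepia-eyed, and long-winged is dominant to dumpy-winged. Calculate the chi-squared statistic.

0.151

A dihybrid F₂ with independent assortment and complete dominance at both loci gives a 9:3:3:1 phenotypic ratio.
Under the 9:3:3:1 hypothesis (Σ ratio = 16, N = 1259):
  red-eyed long-winged: 1259 × 9/16 = 708.1875
  red-eyed dumpy-winged: 1259 × 3/16 = 236.0625
  sepia-eyed long-winged: 1259 × 3/16 = 236.0625
  sepia-eyed dumpy-winged: 1259 × 1/16 = 78.6875
χ² = Σ (O − E)² / E
  red-eyed long-winged: (710 − 708.1875)² / 708.1875 = 0.0046
  red-eyed dumpy-winged: (231 − 236.0625)² / 236.0625 = 0.1086
  sepia-eyed long-winged: (238 − 236.0625)² / 236.0625 = 0.0159
  sepia-eyed dumpy-winged: (80 − 78.6875)² / 78.6875 = 0.0219
χ² = 0.0046 + 0.1086 + 0.0159 + 0.0219 = 0.151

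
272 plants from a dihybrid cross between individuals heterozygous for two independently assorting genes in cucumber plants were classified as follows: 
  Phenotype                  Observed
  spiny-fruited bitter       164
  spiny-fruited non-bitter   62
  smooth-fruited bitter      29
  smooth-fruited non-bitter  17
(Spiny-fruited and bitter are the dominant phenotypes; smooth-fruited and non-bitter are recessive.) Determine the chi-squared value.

12.654

A dihybrid F₂ with independent assortment and complete dominance at both loci gives a 9:3:3:1 phenotypic ratio.
Total ratio parts = 16. Expected numbers out of 272:
  spiny-fruited bitter: 272 × 9/16 = 153
  spiny-fruited non-bitter: 272 × 3/16 = 51
  smooth-fruited bitter: 272 × 3/16 = 51
  smooth-fruited non-bitter: 272 × 1/16 = 17
χ² = Σ (O − E)² / E
  spiny-fruited bitter: (164 − 153)² / 153 = 0.7908
  spiny-fruited non-bitter: (62 − 51)² / 51 = 2.3725
  smooth-fruited bitter: (29 − 51)² / 51 = 9.4902
  smooth-fruited non-bitter: (17 − 17)² / 17 = 0.0000
χ² = 0.7908 + 2.3725 + 9.4902 + 0.0000 = 12.6535 ≈ 12.654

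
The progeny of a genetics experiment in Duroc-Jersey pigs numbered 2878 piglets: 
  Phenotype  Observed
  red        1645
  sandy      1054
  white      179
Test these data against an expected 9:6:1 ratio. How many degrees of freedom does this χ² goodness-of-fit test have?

2

A goodness-of-fit test with 3 phenotype classes has df = 3 − 1 = 2.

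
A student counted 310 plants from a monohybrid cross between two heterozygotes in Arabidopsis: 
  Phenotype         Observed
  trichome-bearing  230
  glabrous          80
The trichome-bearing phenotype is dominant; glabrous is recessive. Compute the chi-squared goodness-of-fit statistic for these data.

0.108

For a monohybrid cross between heterozygotes with complete dominance, the expected phenotypic ratio is 3:1.
The 3:1 ratio has 4 parts, so with N = 310 the expected counts are:
  trichome-bearing: 310 × 3/4 = 232.5
  glabrous: 310 × 1/4 = 77.5
χ² = Σ (O − E)² / E
  trichome-bearing: (230 − 232.5)² / 232.5 = 0.0269
  glabrous: (80 − 77.5)² / 77.5 = 0.0806
χ² = 0.0269 + 0.0806 = 0.1075 ≈ 0.108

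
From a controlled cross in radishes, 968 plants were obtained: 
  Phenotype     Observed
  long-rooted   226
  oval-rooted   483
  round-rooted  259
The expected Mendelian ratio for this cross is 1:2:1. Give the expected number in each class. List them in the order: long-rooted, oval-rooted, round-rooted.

The 1:2:1 ratio has 4 parts, so with N = 968 the expected counts are:
  long-rooted: 968 × 1/4 = 242
  oval-rooted: 968 × 2/4 = 484
  round-rooted: 968 × 1/4 = 242

242, 484, 242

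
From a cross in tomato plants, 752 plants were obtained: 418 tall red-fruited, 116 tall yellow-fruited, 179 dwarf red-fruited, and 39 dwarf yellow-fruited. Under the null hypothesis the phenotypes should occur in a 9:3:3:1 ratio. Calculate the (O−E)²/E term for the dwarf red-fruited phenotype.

The 9:3:3:1 ratio has 16 parts, so with N = 752 the expected counts are:
  tall red-fruited: 752 × 9/16 = 423
  tall yellow-fruited: 752 × 3/16 = 141
  dwarf red-fruited: 752 × 3/16 = 141
  dwarf yellow-fruited: 752 × 1/16 = 47
Contribution of dwarf red-fruited: (179 − 141)² / 141 = 10.2411

10.241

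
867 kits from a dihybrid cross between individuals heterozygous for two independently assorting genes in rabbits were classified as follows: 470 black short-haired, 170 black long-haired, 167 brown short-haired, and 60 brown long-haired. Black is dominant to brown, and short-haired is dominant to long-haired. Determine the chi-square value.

1.726

A dihybrid F₂ with independent assortment and complete dominance at both loci gives a 9:3:3:1 phenotypic ratio.
Expected counts for N = 867 under a 9:3:3:1 ratio (total parts = 16):
  black short-haired: 867 × 9/16 = 487.6875
  black long-haired: 867 × 3/16 = 162.5625
  brown short-haired: 867 × 3/16 = 162.5625
  brown long-haired: 867 × 1/16 = 54.1875
χ² = Σ (O − E)² / E
  black short-haired: (470 − 487.6875)² / 487.6875 = 0.6415
  black long-haired: (170 − 162.5625)² / 162.5625 = 0.3403
  brown short-haired: (167 − 162.5625)² / 162.5625 = 0.1211
  brown long-haired: (60 − 54.1875)² / 54.1875 = 0.6235
χ² = 0.6415 + 0.3403 + 0.1211 + 0.6235 = 1.7264 ≈ 1.726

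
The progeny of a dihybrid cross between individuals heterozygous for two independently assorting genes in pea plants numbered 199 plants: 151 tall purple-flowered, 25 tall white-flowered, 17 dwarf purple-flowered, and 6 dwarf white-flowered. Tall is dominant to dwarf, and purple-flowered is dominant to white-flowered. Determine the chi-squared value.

32.084

A dihybrid F₂ with independent assortment and complete dominance at both loci gives a 9:3:3:1 phenotypic ratio.
Expected counts for N = 199 under a 9:3:3:1 ratio (total parts = 16):
  tall purple-flowered: 199 × 9/16 = 111.9375
  tall white-flowered: 199 × 3/16 = 37.3125
  dwarf purple-flowered: 199 × 3/16 = 37.3125
  dwarf white-flowered: 199 × 1/16 = 12.4375
χ² = Σ (O − E)² / E
  tall purple-flowered: (151 − 111.9375)² / 111.9375 = 13.6315
  tall white-flowered: (25 − 37.3125)² / 37.3125 = 4.0629
  dwarf purple-flowered: (17 − 37.3125)² / 37.3125 = 11.0579
  dwarf white-flowered: (6 − 12.4375)² / 12.4375 = 3.3320
χ² = 13.6315 + 4.0629 + 11.0579 + 3.3320 = 32.0843 ≈ 32.084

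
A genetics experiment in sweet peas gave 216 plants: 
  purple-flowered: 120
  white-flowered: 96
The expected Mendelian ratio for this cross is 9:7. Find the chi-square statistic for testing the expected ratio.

The 9:7 ratio has 16 parts, so with N = 216 the expected counts are:
  purple-flowered: 216 × 9/16 = 121.5
  white-flowered: 216 × 7/16 = 94.5
χ² = Σ (O − E)² / E
  purple-flowered: (120 − 121.5)² / 121.5 = 0.0185
  white-flowered: (96 − 94.5)² / 94.5 = 0.0238
χ² = 0.0185 + 0.0238 = 0.0423 ≈ 0.042

0.042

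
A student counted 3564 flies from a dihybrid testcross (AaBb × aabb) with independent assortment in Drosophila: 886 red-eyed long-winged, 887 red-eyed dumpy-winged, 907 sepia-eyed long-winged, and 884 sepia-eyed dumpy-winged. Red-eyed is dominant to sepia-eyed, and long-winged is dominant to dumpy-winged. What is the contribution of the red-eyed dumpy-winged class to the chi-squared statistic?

A dihybrid testcross with independent assortment gives a 1:1:1:1 ratio.
Under the 1:1:1:1 hypothesis (Σ ratio = 4, N = 3564):
  red-eyed long-winged: 3564 × 1/4 = 891
  red-eyed dumpy-winged: 3564 × 1/4 = 891
  sepia-eyed long-winged: 3564 × 1/4 = 891
  sepia-eyed dumpy-winged: 3564 × 1/4 = 891
Contribution of red-eyed dumpy-winged: (887 − 891)² / 891 = 0.0180

0.018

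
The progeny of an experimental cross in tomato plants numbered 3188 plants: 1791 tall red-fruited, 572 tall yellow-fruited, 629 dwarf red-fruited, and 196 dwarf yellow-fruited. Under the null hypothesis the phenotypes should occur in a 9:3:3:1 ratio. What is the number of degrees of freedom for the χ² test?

3

A goodness-of-fit test with 4 phenotype classes has df = 4 − 1 = 3.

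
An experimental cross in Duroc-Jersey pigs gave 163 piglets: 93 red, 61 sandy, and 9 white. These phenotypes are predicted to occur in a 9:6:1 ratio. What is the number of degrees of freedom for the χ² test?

2

A goodness-of-fit test with 3 phenotype classes has df = 3 − 1 = 2.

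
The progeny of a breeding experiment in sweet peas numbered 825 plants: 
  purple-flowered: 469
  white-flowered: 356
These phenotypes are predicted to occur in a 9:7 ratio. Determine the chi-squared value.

0.120

Expected counts for N = 825 under a 9:7 ratio (total parts = 16):
  purple-flowered: 825 × 9/16 = 464.0625
  white-flowered: 825 × 7/16 = 360.9375
χ² = Σ (O − E)² / E
  purple-flowered: (469 − 464.0625)² / 464.0625 = 0.0525
  white-flowered: (356 − 360.9375)² / 360.9375 = 0.0675
χ² = 0.0525 + 0.0675 = 0.120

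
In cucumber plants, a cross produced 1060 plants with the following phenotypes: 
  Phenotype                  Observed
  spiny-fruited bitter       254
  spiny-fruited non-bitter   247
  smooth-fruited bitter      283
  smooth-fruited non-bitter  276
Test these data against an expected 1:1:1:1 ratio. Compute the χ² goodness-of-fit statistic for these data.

Total ratio parts = 4. Expected numbers out of 1060:
  spiny-fruited bitter: 1060 × 1/4 = 265
  spiny-fruited non-bitter: 1060 × 1/4 = 265
  smooth-fruited bitter: 1060 × 1/4 = 265
  smooth-fruited non-bitter: 1060 × 1/4 = 265
χ² = Σ (O − E)² / E
  spiny-fruited bitter: (254 − 265)² / 265 = 0.4566
  spiny-fruited non-bitter: (247 − 265)² / 265 = 1.2226
  smooth-fruited bitter: (283 − 265)² / 265 = 1.2226
  smooth-fruited non-bitter: (276 − 265)² / 265 = 0.4566
χ² = 0.4566 + 1.2226 + 1.2226 + 0.4566 = 3.3584 ≈ 3.358

3.358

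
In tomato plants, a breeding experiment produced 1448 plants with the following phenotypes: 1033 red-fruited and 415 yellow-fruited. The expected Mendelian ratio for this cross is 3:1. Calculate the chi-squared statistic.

The 3:1 ratio has 4 parts, so with N = 1448 the expected counts are:
  red-fruited: 1448 × 3/4 = 1086
  yellow-fruited: 1448 × 1/4 = 362
χ² = Σ (O − E)² / E
  red-fruited: (1033 − 1086)² / 1086 = 2.5866
  yellow-fruited: (415 − 362)² / 362 = 7.7597
χ² = 2.5866 + 7.7597 = 10.3463 ≈ 10.346

10.346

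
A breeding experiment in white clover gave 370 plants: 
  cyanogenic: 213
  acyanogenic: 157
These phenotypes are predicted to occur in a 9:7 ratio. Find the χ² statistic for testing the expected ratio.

0.261

Total ratio parts = 16. Expected numbers out of 370:
  cyanogenic: 370 × 9/16 = 208.125
  acyanogenic: 370 × 7/16 = 161.875
χ² = Σ (O − E)² / E
  cyanogenic: (213 − 208.125)² / 208.125 = 0.1142
  acyanogenic: (157 − 161.875)² / 161.875 = 0.1468
χ² = 0.1142 + 0.1468 = 0.261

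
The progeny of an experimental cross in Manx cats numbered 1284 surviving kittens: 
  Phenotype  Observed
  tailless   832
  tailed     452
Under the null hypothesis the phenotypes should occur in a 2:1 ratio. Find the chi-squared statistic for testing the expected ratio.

2.019

Under the 2:1 hypothesis (Σ ratio = 3, N = 1284):
  tailless: 1284 × 2/3 = 856
  tailed: 1284 × 1/3 = 428
χ² = Σ (O − E)² / E
  tailless: (832 − 856)² / 856 = 0.6729
  tailed: (452 − 428)² / 428 = 1.3458
χ² = 0.6729 + 1.3458 = 2.0187 ≈ 2.019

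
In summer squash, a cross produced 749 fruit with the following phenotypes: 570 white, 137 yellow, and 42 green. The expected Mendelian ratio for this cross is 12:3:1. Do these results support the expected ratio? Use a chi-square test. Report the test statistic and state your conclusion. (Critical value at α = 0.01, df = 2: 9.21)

Under the 12:3:1 hypothesis (Σ ratio = 16, N = 749):
  white: 749 × 12/16 = 561.75
  yellow: 749 × 3/16 = 140.4375
  green: 749 × 1/16 = 46.8125
χ² = Σ (O − E)² / E
  white: (570 − 561.75)² / 561.75 = 0.1212
  yellow: (137 − 140.4375)² / 140.4375 = 0.0841
  green: (42 − 46.8125)² / 46.8125 = 0.4947
χ² = 0.1212 + 0.0841 + 0.4947 = 0.700
Degrees of freedom = 3 − 1 = 2; critical value at α = 0.01 is 9.21.
Since 0.700 < 9.21, we fail to reject the null hypothesis — the data are consistent with the 12:3:1 ratio.

0.700; consistent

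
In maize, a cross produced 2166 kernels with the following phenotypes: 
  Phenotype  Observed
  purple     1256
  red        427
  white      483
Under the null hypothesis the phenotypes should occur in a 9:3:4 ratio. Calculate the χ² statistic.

Expected counts for N = 2166 under a 9:3:4 ratio (total parts = 16):
  purple: 2166 × 9/16 = 1218.375
  red: 2166 × 3/16 = 406.125
  white: 2166 × 4/16 = 541.5
χ² = Σ (O − E)² / E
  purple: (1256 − 1218.375)² / 1218.375 = 1.1619
  red: (427 − 406.125)² / 406.125 = 1.0730
  white: (483 − 541.5)² / 541.5 = 6.3199
χ² = 1.1619 + 1.0730 + 6.3199 = 8.5548 ≈ 8.555

8.555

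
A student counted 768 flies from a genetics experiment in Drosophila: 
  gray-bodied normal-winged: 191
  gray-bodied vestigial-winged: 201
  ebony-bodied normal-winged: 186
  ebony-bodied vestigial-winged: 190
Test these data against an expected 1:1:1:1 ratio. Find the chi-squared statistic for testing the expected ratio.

The 1:1:1:1 ratio has 4 parts, so with N = 768 the expected counts are:
  gray-bodied normal-winged: 768 × 1/4 = 192
  gray-bodied vestigial-winged: 768 × 1/4 = 192
  ebony-bodied normal-winged: 768 × 1/4 = 192
  ebony-bodied vestigial-winged: 768 × 1/4 = 192
χ² = Σ (O − E)² / E
  gray-bodied normal-winged: (191 − 192)² / 192 = 0.0052
  gray-bodied vestigial-winged: (201 − 192)² / 192 = 0.4219
  ebony-bodied normal-winged: (186 − 192)² / 192 = 0.1875
  ebony-bodied vestigial-winged: (190 − 192)² / 192 = 0.0208
χ² = 0.0052 + 0.4219 + 0.1875 + 0.0208 = 0.6354 ≈ 0.635

0.635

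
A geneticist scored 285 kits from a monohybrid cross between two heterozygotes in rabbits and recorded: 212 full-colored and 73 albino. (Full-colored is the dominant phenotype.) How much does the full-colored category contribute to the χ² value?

For a monohybrid cross between heterozygotes with complete dominance, the expected phenotypic ratio is 3:1.
Under the 3:1 hypothesis (Σ ratio = 4, N = 285):
  full-colored: 285 × 3/4 = 213.75
  albino: 285 × 1/4 = 71.25
Contribution of full-colored: (212 − 213.75)² / 213.75 = 0.0143

0.014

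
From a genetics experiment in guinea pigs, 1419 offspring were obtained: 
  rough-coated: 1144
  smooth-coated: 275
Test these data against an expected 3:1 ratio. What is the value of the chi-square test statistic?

23.904

Total ratio parts = 4. Expected numbers out of 1419:
  rough-coated: 1419 × 3/4 = 1064.25
  smooth-coated: 1419 × 1/4 = 354.75
χ² = Σ (O − E)² / E
  rough-coated: (1144 − 1064.25)² / 1064.25 = 5.9761
  smooth-coated: (275 − 354.75)² / 354.75 = 17.9283
χ² = 5.9761 + 17.9283 = 23.9044 ≈ 23.904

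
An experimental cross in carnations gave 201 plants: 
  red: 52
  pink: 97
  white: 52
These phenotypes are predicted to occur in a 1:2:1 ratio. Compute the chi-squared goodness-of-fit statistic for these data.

Total ratio parts = 4. Expected numbers out of 201:
  red: 201 × 1/4 = 50.25
  pink: 201 × 2/4 = 100.5
  white: 201 × 1/4 = 50.25
χ² = Σ (O − E)² / E
  red: (52 − 50.25)² / 50.25 = 0.0609
  pink: (97 − 100.5)² / 100.5 = 0.1219
  white: (52 − 50.25)² / 50.25 = 0.0609
χ² = 0.0609 + 0.1219 + 0.0609 = 0.2437 ≈ 0.244

0.244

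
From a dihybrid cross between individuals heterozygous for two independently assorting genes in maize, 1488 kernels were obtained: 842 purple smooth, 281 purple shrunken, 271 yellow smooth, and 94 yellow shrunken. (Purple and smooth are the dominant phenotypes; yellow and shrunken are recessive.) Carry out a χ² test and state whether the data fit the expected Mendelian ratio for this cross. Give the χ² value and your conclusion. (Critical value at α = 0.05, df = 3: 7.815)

0.284; consistent

A dihybrid F₂ with independent assortment and complete dominance at both loci gives a 9:3:3:1 phenotypic ratio.
Total ratio parts = 16. Expected numbers out of 1488:
  purple smooth: 1488 × 9/16 = 837
  purple shrunken: 1488 × 3/16 = 279
  yellow smooth: 1488 × 3/16 = 279
  yellow shrunken: 1488 × 1/16 = 93
χ² = Σ (O − E)² / E
  purple smooth: (842 − 837)² / 837 = 0.0299
  purple shrunken: (281 − 279)² / 279 = 0.0143
  yellow smooth: (271 − 279)² / 279 = 0.2294
  yellow shrunken: (94 − 93)² / 93 = 0.0108
χ² = 0.0299 + 0.0143 + 0.2294 + 0.0108 = 0.2844 ≈ 0.284
Degrees of freedom = 4 − 1 = 3; critical value at α = 0.05 is 7.815.
Since 0.284 < 7.815, we fail to reject the null hypothesis — the data are consistent with the 9:3:3:1 ratio.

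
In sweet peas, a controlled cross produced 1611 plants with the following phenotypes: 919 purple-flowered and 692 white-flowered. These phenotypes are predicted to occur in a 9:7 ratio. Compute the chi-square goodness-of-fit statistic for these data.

0.414

The 9:7 ratio has 16 parts, so with N = 1611 the expected counts are:
  purple-flowered: 1611 × 9/16 = 906.1875
  white-flowered: 1611 × 7/16 = 704.8125
χ² = Σ (O − E)² / E
  purple-flowered: (919 − 906.1875)² / 906.1875 = 0.1812
  white-flowered: (692 − 704.8125)² / 704.8125 = 0.2329
χ² = 0.1812 + 0.2329 = 0.4141 ≈ 0.414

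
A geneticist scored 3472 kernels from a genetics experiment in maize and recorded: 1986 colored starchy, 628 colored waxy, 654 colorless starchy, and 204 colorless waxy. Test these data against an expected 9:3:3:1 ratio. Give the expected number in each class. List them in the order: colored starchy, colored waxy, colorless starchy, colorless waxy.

1953, 651, 651, 217

The 9:3:3:1 ratio has 16 parts, so with N = 3472 the expected counts are:
  colored starchy: 3472 × 9/16 = 1953
  colored waxy: 3472 × 3/16 = 651
  colorless starchy: 3472 × 3/16 = 651
  colorless waxy: 3472 × 1/16 = 217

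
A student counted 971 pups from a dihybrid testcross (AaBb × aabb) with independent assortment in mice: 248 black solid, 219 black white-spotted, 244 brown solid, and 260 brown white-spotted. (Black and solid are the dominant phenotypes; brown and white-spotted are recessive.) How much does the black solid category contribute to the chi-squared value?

A dihybrid testcross with independent assortment gives a 1:1:1:1 ratio.
Total ratio parts = 4. Expected numbers out of 971:
  black solid: 971 × 1/4 = 242.75
  black white-spotted: 971 × 1/4 = 242.75
  brown solid: 971 × 1/4 = 242.75
  brown white-spotted: 971 × 1/4 = 242.75
Contribution of black solid: (248 − 242.75)² / 242.75 = 0.1135

0.114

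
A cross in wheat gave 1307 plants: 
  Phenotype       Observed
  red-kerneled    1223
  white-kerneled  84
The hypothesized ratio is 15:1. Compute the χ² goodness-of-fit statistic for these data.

0.070

Total ratio parts = 16. Expected numbers out of 1307:
  red-kerneled: 1307 × 15/16 = 1225.3125
  white-kerneled: 1307 × 1/16 = 81.6875
χ² = Σ (O − E)² / E
  red-kerneled: (1223 − 1225.3125)² / 1225.3125 = 0.0044
  white-kerneled: (84 − 81.6875)² / 81.6875 = 0.0655
χ² = 0.0044 + 0.0655 = 0.0699 ≈ 0.070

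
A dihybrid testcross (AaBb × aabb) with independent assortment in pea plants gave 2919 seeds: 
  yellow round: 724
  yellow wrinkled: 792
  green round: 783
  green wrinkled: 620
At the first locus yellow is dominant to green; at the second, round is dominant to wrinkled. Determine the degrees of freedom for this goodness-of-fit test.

3

A dihybrid testcross with independent assortment gives a 1:1:1:1 ratio.
A goodness-of-fit test with 4 phenotype classes has df = 4 − 1 = 3.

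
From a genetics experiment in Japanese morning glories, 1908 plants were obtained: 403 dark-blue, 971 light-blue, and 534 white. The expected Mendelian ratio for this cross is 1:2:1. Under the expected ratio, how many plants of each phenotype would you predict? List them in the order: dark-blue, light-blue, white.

477, 954, 477

Total ratio parts = 4. Expected numbers out of 1908:
  dark-blue: 1908 × 1/4 = 477
  light-blue: 1908 × 2/4 = 954
  white: 1908 × 1/4 = 477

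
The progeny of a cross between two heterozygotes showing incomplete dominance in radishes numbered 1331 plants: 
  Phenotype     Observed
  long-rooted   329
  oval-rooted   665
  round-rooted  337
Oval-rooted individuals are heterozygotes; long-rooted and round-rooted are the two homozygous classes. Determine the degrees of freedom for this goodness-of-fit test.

2

With incomplete dominance, a heterozygote × heterozygote cross gives a 1:2:1 phenotypic ratio.
A goodness-of-fit test with 3 phenotype classes has df = 3 − 1 = 2.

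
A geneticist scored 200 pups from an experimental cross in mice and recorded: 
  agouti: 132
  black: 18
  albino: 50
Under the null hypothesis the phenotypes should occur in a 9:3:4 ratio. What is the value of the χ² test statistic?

13.520

Expected counts for N = 200 under a 9:3:4 ratio (total parts = 16):
  agouti: 200 × 9/16 = 112.5
  black: 200 × 3/16 = 37.5
  albino: 200 × 4/16 = 50
χ² = Σ (O − E)² / E
  agouti: (132 − 112.5)² / 112.5 = 3.3800
  black: (18 − 37.5)² / 37.5 = 10.1400
  albino: (50 − 50)² / 50 = 0.0000
χ² = 3.3800 + 10.1400 + 0.0000 = 13.520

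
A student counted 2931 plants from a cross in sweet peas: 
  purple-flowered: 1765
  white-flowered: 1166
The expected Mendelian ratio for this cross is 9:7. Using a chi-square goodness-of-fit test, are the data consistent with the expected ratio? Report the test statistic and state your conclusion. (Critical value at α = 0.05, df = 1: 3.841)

Under the 9:7 hypothesis (Σ ratio = 16, N = 2931):
  purple-flowered: 2931 × 9/16 = 1648.6875
  white-flowered: 2931 × 7/16 = 1282.3125
χ² = Σ (O − E)² / E
  purple-flowered: (1765 − 1648.6875)² / 1648.6875 = 8.2057
  white-flowered: (1166 − 1282.3125)² / 1282.3125 = 10.5502
χ² = 8.2057 + 10.5502 = 18.7559 ≈ 18.756
Degrees of freedom = 2 − 1 = 1; critical value at α = 0.05 is 3.841.
Since 18.756 > 3.841, we reject the null hypothesis — the data do not fit the 9:7 ratio.

18.756; not consistent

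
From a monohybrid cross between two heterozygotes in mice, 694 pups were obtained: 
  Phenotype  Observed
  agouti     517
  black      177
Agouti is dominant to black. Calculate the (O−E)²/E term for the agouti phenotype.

0.024

For a monohybrid cross between heterozygotes with complete dominance, the expected phenotypic ratio is 3:1.
Total ratio parts = 4. Expected numbers out of 694:
  agouti: 694 × 3/4 = 520.5
  black: 694 × 1/4 = 173.5
Contribution of agouti: (517 − 520.5)² / 520.5 = 0.0235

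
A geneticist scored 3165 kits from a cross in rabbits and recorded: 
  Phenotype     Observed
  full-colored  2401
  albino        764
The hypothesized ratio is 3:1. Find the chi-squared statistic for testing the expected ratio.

1.251

Total ratio parts = 4. Expected numbers out of 3165:
  full-colored: 3165 × 3/4 = 2373.75
  albino: 3165 × 1/4 = 791.25
χ² = Σ (O − E)² / E
  full-colored: (2401 − 2373.75)² / 2373.75 = 0.3128
  albino: (764 − 791.25)² / 791.25 = 0.9385
χ² = 0.3128 + 0.9385 = 1.2513 ≈ 1.251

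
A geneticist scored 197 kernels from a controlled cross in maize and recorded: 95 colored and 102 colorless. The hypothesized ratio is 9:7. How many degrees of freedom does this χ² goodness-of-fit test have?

1

A goodness-of-fit test with 2 phenotype classes has df = 2 − 1 = 1.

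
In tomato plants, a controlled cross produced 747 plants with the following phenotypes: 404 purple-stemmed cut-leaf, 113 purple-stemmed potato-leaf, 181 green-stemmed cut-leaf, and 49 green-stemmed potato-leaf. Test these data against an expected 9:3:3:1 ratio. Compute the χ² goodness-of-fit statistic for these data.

Total ratio parts = 16. Expected numbers out of 747:
  purple-stemmed cut-leaf: 747 × 9/16 = 420.1875
  purple-stemmed potato-leaf: 747 × 3/16 = 140.0625
  green-stemmed cut-leaf: 747 × 3/16 = 140.0625
  green-stemmed potato-leaf: 747 × 1/16 = 46.6875
χ² = Σ (O − E)² / E
  purple-stemmed cut-leaf: (404 − 420.1875)² / 420.1875 = 0.6236
  purple-stemmed potato-leaf: (113 − 140.0625)² / 140.0625 = 5.2289
  green-stemmed cut-leaf: (181 − 140.0625)² / 140.0625 = 11.9652
  green-stemmed potato-leaf: (49 − 46.6875)² / 46.6875 = 0.1145
χ² = 0.6236 + 5.2289 + 11.9652 + 0.1145 = 17.9322 ≈ 17.932

17.932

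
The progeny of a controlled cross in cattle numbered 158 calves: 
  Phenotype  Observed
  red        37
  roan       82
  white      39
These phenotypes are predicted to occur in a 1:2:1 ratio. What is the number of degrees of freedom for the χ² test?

2

A goodness-of-fit test with 3 phenotype classes has df = 3 − 1 = 2.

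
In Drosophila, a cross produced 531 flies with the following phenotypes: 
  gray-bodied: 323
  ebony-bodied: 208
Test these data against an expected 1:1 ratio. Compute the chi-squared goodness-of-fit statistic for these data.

Total ratio parts = 2. Expected numbers out of 531:
  gray-bodied: 531 × 1/2 = 265.5
  ebony-bodied: 531 × 1/2 = 265.5
χ² = Σ (O − E)² / E
  gray-bodied: (323 − 265.5)² / 265.5 = 12.4529
  ebony-bodied: (208 − 265.5)² / 265.5 = 12.4529
χ² = 12.4529 + 12.4529 = 24.9058 ≈ 24.906

24.906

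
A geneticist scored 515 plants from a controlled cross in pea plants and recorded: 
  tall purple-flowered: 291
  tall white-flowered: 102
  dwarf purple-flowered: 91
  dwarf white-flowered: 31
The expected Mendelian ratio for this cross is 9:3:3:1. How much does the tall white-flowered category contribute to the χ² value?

0.306

Under the 9:3:3:1 hypothesis (Σ ratio = 16, N = 515):
  tall purple-flowered: 515 × 9/16 = 289.6875
  tall white-flowered: 515 × 3/16 = 96.5625
  dwarf purple-flowered: 515 × 3/16 = 96.5625
  dwarf white-flowered: 515 × 1/16 = 32.1875
Contribution of tall white-flowered: (102 − 96.5625)² / 96.5625 = 0.3062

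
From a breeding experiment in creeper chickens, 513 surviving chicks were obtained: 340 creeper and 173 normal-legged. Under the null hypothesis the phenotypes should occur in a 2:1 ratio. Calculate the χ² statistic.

Total ratio parts = 3. Expected numbers out of 513:
  creeper: 513 × 2/3 = 342
  normal-legged: 513 × 1/3 = 171
χ² = Σ (O − E)² / E
  creeper: (340 − 342)² / 342 = 0.0117
  normal-legged: (173 − 171)² / 171 = 0.0234
χ² = 0.0117 + 0.0234 = 0.0351 ≈ 0.035

0.035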